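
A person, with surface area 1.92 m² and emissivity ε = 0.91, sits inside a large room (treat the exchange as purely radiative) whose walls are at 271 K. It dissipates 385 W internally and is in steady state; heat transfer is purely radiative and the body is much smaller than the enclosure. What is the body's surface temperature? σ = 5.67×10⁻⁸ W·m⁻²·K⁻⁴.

T ≈ 310 K

For a small grey body in a large enclosure, net radiated power = εσA(T⁴ − T_w⁴).
Steady state: P = εσA(T⁴ − T_w⁴) with A = 1.92 m².
T⁴ = P/(εσA) + T_w⁴ = 385/(0.91·5.67×10⁻⁸·1.920) + (271)⁴
    = 3.886×10⁹ + 5.394×10⁹ = 9.280×10⁹ K⁴.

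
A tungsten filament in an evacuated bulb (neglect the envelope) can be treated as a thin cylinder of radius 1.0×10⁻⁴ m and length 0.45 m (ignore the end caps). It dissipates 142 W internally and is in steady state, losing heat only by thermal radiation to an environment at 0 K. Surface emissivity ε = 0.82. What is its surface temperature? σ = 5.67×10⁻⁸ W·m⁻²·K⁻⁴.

Steady state: internal power = radiated power, P = εσA T⁴.
Radiating area A = 2πrL = 2.827×10⁻⁴ m².
T⁴ = P/(εσA) = 142/(0.82·5.67×10⁻⁸·2.827×10⁻⁴) = 1.080×10¹³ K⁴.
T = (1.080×10¹³)^(1/4).

T ≈ 1810 K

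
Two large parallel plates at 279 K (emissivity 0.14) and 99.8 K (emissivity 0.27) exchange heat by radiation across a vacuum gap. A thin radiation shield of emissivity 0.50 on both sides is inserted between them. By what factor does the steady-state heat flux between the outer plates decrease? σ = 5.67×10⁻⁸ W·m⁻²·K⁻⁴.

factor ≈ 1.30

Without shield: q₀ = σΔ(T⁴)/(1/ε₁+1/ε₂−1) with denominator 9.847.
With shield the two gaps are in series; the resistances add: (1/ε₁+1/ε_s−1)+(1/ε_s+1/ε₂−1) = 8.143+4.704 = 12.85.
Heat-flux ratio q₀/q = 12.85/9.847.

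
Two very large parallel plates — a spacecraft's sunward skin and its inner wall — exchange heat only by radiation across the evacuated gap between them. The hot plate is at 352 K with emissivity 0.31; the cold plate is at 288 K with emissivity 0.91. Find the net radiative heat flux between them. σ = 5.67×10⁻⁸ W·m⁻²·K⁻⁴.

q ≈ 144 W/m²

For two infinite grey parallel plates, q = σ(T₁⁴ − T₂⁴)/(1/ε₁ + 1/ε₂ − 1).
T₁⁴ − T₂⁴ = 1.535×10¹⁰ − 6.880×10⁹ = 8.472×10⁹ K⁴.
1/ε₁ + 1/ε₂ − 1 = 3.226 + 1.099 − 1 = 3.325.
q = 5.67×10⁻⁸ × 8.472×10⁹ / 3.325.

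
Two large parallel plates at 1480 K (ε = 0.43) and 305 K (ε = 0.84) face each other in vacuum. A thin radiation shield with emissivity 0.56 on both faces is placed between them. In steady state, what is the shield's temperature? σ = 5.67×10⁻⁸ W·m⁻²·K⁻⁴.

T_s ≈ 1170 K

In steady state the net flux on the hot side equals that on the cold side.
σ(T₁⁴−T_s⁴)/D₁ = σ(T_s⁴−T₂⁴)/D₂, with D₁ = 1/ε₁+1/ε_s−1 = 3.111, D₂ = 1/ε_s+1/ε₂−1 = 1.976.
Solve for T_s⁴: T_s⁴ = (D₂·T₁⁴ + D₁·T₂⁴)/(D₁+D₂) = 1.869×10¹² K⁴.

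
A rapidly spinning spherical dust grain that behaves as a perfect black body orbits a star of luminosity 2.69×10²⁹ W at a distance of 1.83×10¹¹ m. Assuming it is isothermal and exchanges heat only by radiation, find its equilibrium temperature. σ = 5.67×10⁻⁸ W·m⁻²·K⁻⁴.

First find the stellar flux at distance d: S = L/(4πd²) = 2.69×10²⁹/(4π·(1.83×10¹¹)²) = 6.392×10⁵ W/m².
For an isothermal sphere, absorbed (1−a)S·πr² = emitted σ·4πr²·T⁴, so T⁴ = (1−a)S/(4σ).
T⁴ = 1.00·6.392×10⁵/(4·5.67×10⁻⁸) = 2.818×10¹² K⁴.

T ≈ 1300 K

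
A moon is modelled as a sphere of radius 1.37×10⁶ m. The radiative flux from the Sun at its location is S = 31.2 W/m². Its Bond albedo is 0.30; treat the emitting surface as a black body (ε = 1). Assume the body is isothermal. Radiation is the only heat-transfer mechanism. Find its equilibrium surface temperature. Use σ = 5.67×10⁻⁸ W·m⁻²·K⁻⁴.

T ≈ 99.1 K

At equilibrium, absorbed power = emitted power.
Absorbing cross-section = πr² = 5.896×10¹² m²; emitting surface = 4πr² = 2.359×10¹³ m² (ratio 4).
(1−a)S·A_cross = εσ·A_surf·T⁴  ⇒  T⁴ = (1−a)S/(4σ).
T⁴ = 0.700·31.2/(4·5.67×10⁻⁸) = 9.630×10⁷ K⁴.
T = (9.630×10⁷)^(1/4).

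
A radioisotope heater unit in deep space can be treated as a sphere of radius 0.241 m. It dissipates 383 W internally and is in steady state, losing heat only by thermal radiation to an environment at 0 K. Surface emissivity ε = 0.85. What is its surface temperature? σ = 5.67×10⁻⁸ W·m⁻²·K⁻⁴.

Steady state: internal power = radiated power, P = εσA T⁴.
Radiating area A = 4πr² = 0.7299 m².
T⁴ = P/(εσA) = 383/(0.85·5.67×10⁻⁸·0.7299) = 1.089×10¹⁰ K⁴.
T = (1.089×10¹⁰)^(1/4).

T ≈ 323 K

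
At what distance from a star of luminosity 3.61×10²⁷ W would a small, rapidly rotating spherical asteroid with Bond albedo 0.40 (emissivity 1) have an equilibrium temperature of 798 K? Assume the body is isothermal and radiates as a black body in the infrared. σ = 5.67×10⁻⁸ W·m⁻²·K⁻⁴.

d ≈ 4.33×10¹⁰ m

For an isothermal black-emitting sphere, (1−a)S·πr² = σ·4πr²·T⁴ ⇒ S = 4σT⁴/(1−a).
S = 4·5.67×10⁻⁸·(798)⁴/0.600 = 1.533×10⁵ W/m².
Flux falls as S = L/(4πd²), so d = √(L/(4πS)) = √(3.61×10²⁷/(4π·1.533×10⁵)).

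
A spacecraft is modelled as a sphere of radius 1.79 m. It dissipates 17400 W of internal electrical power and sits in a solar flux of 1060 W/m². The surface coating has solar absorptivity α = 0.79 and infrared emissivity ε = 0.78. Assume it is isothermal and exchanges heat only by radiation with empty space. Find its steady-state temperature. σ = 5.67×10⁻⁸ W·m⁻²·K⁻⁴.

At steady state, absorbed solar power + internal power = radiated power.
Absorbed: α·S·A_cross = 0.79·1060·10.07 = 8429 W (cross-section πr²).
Total input = 8429 + 17400 = 25830 W.
Radiated: εσ·A_surf·T⁴ with A_surf = 4πr² = 40.26 m².
T⁴ = 25830/(0.78·5.67×10⁻⁸·40.26) = 1.451×10¹⁰ K⁴.

T ≈ 347 K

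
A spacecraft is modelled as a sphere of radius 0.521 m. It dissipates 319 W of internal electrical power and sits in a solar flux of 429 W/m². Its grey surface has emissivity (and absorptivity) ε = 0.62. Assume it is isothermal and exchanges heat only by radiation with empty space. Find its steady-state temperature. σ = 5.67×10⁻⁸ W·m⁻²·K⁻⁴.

At steady state, absorbed solar power + internal power = radiated power.
Absorbed: α·S·A_cross = 0.62·429·0.8528 = 226.8 W (cross-section πr²).
Total input = 226.8 + 319 = 545.8 W.
Radiated: εσ·A_surf·T⁴ with A_surf = 4πr² = 3.411 m².
T⁴ = 545.8/(0.62·5.67×10⁻⁸·3.411) = 4.552×10⁹ K⁴.

T ≈ 260 K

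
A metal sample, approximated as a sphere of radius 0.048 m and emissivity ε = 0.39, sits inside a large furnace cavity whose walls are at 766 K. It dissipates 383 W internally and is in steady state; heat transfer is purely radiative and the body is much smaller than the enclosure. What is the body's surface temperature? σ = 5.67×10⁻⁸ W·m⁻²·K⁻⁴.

For a small grey body in a large enclosure, net radiated power = εσA(T⁴ − T_w⁴).
Steady state: P = εσA(T⁴ − T_w⁴) with A = 4πr² = 0.02895 m².
T⁴ = P/(εσA) + T_w⁴ = 383/(0.39·5.67×10⁻⁸·0.02895) + (766)⁴
    = 5.982×10¹¹ + 3.443×10¹¹ = 9.425×10¹¹ K⁴.

T ≈ 985 K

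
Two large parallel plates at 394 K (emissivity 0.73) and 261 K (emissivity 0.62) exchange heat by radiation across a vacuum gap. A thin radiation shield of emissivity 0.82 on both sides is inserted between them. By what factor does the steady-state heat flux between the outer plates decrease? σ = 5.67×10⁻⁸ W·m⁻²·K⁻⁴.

Without shield: q₀ = σΔ(T⁴)/(1/ε₁+1/ε₂−1) with denominator 1.983.
With shield the two gaps are in series; the resistances add: (1/ε₁+1/ε_s−1)+(1/ε_s+1/ε₂−1) = 1.589+1.832 = 3.422.
Heat-flux ratio q₀/q = 3.422/1.983.

factor ≈ 1.73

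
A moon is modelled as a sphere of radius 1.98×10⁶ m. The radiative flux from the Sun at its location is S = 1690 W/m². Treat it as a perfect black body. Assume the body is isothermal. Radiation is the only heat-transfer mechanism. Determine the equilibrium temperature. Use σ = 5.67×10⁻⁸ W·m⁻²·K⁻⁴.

At equilibrium, absorbed power = emitted power.
Absorbing cross-section = πr² = 1.232×10¹³ m²; emitting surface = 4πr² = 4.927×10¹³ m² (ratio 4).
S·A_cross = εσ·A_surf·T⁴  ⇒  T⁴ = S/(4σ).
T⁴ = 1.00·1690/(4·5.67×10⁻⁸) = 7.451×10⁹ K⁴.
T = (7.451×10⁹)^(1/4).

T ≈ 294 K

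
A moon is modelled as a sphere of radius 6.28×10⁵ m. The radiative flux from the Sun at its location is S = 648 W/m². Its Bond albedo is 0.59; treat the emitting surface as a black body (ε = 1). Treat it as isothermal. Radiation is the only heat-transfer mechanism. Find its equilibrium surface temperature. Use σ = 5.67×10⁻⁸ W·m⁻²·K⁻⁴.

T ≈ 185 K

At equilibrium, absorbed power = emitted power.
Absorbing cross-section = πr² = 1.239×10¹² m²; emitting surface = 4πr² = 4.956×10¹² m² (ratio 4).
(1−a)S·A_cross = εσ·A_surf·T⁴  ⇒  T⁴ = (1−a)S/(4σ).
T⁴ = 0.410·648/(4·5.67×10⁻⁸) = 1.171×10⁹ K⁴.
T = (1.171×10⁹)^(1/4).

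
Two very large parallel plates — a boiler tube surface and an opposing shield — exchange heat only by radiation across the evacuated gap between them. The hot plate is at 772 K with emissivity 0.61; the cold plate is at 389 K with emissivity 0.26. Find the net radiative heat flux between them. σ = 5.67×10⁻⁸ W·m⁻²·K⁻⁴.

q ≈ 4200 W/m²

For two infinite grey parallel plates, q = σ(T₁⁴ − T₂⁴)/(1/ε₁ + 1/ε₂ − 1).
T₁⁴ − T₂⁴ = 3.552×10¹¹ − 2.290×10¹⁰ = 3.323×10¹¹ K⁴.
1/ε₁ + 1/ε₂ − 1 = 1.639 + 3.846 − 1 = 4.485.
q = 5.67×10⁻⁸ × 3.323×10¹¹ / 4.485.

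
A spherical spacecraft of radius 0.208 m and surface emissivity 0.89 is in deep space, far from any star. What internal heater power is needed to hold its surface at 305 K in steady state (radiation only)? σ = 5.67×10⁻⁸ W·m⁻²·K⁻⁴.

P = εσ·4πr²·T⁴.
4πr² = 0.5437 m²; T⁴ = 8.654×10⁹ K⁴.
P = 0.89·5.67×10⁻⁸·0.5437·8.654×10⁹.

P ≈ 237 W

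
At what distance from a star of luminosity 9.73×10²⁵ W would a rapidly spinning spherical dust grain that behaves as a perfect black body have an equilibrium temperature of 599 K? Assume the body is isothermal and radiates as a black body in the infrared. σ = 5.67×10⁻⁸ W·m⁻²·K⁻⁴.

d ≈ 1.63×10¹⁰ m

For an isothermal black-emitting sphere, (1−a)S·πr² = σ·4πr²·T⁴ ⇒ S = 4σT⁴/(1−a).
S = 4·5.67×10⁻⁸·(599)⁴/1.00 = 29200 W/m².
Flux falls as S = L/(4πd²), so d = √(L/(4πS)) = √(9.73×10²⁵/(4π·29200)).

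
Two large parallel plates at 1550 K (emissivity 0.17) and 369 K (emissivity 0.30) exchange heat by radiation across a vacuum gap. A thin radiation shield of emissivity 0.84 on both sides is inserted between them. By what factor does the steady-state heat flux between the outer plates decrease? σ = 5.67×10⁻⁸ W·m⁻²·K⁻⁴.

Without shield: q₀ = σΔ(T⁴)/(1/ε₁+1/ε₂−1) with denominator 8.216.
With shield the two gaps are in series; the resistances add: (1/ε₁+1/ε_s−1)+(1/ε_s+1/ε₂−1) = 6.073+3.524 = 9.597.
Heat-flux ratio q₀/q = 9.597/8.216.

factor ≈ 1.17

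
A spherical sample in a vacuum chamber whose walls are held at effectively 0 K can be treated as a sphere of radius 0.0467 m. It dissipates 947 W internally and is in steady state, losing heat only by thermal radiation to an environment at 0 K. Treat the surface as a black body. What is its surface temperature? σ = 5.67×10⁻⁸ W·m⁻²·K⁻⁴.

T ≈ 884 K

Steady state: internal power = radiated power, P = εσA T⁴.
Radiating area A = 4πr² = 0.02741 m².
T⁴ = P/(εσA) = 947/(1.0·5.67×10⁻⁸·0.02741) = 6.094×10¹¹ K⁴.
T = (6.094×10¹¹)^(1/4).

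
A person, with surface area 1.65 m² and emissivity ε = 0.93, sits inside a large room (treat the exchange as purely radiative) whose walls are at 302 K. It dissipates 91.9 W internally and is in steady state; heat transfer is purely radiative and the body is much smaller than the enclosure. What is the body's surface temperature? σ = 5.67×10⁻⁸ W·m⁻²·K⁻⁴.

For a small grey body in a large enclosure, net radiated power = εσA(T⁴ − T_w⁴).
Steady state: P = εσA(T⁴ − T_w⁴) with A = 1.65 m².
T⁴ = P/(εσA) + T_w⁴ = 91.9/(0.93·5.67×10⁻⁸·1.650) + (302)⁴
    = 1.056×10⁹ + 8.318×10⁹ = 9.374×10⁹ K⁴.

T ≈ 311 K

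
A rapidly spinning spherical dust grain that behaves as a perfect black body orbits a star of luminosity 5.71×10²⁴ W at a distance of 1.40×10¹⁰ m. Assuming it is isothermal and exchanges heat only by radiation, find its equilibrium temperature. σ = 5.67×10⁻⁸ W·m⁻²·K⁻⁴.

First find the stellar flux at distance d: S = L/(4πd²) = 5.71×10²⁴/(4π·(1.40×10¹⁰)²) = 2318 W/m².
For an isothermal sphere, absorbed (1−a)S·πr² = emitted σ·4πr²·T⁴, so T⁴ = (1−a)S/(4σ).
T⁴ = 1.00·2318/(4·5.67×10⁻⁸) = 1.022×10¹⁰ K⁴.

T ≈ 318 K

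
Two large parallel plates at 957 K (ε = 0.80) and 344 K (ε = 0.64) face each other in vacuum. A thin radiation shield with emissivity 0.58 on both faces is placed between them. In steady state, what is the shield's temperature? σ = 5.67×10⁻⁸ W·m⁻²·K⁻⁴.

In steady state the net flux on the hot side equals that on the cold side.
σ(T₁⁴−T_s⁴)/D₁ = σ(T_s⁴−T₂⁴)/D₂, with D₁ = 1/ε₁+1/ε_s−1 = 1.974, D₂ = 1/ε_s+1/ε₂−1 = 2.287.
Solve for T_s⁴: T_s⁴ = (D₂·T₁⁴ + D₁·T₂⁴)/(D₁+D₂) = 4.566×10¹¹ K⁴.

T_s ≈ 822 K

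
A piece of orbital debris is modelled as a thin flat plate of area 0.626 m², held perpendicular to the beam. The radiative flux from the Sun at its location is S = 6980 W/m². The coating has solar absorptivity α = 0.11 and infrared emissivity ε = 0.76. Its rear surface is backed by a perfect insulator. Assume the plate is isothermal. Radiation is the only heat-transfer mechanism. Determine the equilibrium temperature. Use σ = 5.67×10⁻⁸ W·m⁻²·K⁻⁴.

At equilibrium, absorbed power = emitted power.
Absorbing cross-section = A = 0.6260 m²; emitting surface = A = 0.6260 m² (ratio 1).
αS·A_cross = εσ·A_surf·T⁴  ⇒  T⁴ = αS/(ε·1σ).
T⁴ = 0.110·6980/(0.76·1·5.67×10⁻⁸) = 1.782×10¹⁰ K⁴.
T = (1.782×10¹⁰)^(1/4).

T ≈ 365 K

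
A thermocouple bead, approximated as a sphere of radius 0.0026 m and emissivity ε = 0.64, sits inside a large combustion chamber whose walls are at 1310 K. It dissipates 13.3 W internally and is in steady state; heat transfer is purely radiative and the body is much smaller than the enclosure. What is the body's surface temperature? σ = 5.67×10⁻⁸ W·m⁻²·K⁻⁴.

For a small grey body in a large enclosure, net radiated power = εσA(T⁴ − T_w⁴).
Steady state: P = εσA(T⁴ − T_w⁴) with A = 4πr² = 8.495×10⁻⁵ m².
T⁴ = P/(εσA) + T_w⁴ = 13.3/(0.64·5.67×10⁻⁸·8.495×10⁻⁵) + (1310)⁴
    = 4.315×10¹² + 2.945×10¹² = 7.260×10¹² K⁴.

T ≈ 1640 K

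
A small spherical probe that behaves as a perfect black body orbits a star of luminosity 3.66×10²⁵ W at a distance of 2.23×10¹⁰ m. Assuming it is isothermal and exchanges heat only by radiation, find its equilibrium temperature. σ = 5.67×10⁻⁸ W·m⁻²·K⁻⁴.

T ≈ 401 K

First find the stellar flux at distance d: S = L/(4πd²) = 3.66×10²⁵/(4π·(2.23×10¹⁰)²) = 5857 W/m².
For an isothermal sphere, absorbed (1−a)S·πr² = emitted σ·4πr²·T⁴, so T⁴ = (1−a)S/(4σ).
T⁴ = 1.00·5857/(4·5.67×10⁻⁸) = 2.582×10¹⁰ K⁴.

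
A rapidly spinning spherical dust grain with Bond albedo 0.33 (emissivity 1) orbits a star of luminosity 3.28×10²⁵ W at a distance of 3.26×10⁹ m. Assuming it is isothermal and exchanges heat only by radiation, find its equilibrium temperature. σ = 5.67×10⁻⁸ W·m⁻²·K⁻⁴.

First find the stellar flux at distance d: S = L/(4πd²) = 3.28×10²⁵/(4π·(3.26×10⁹)²) = 2.456×10⁵ W/m².
For an isothermal sphere, absorbed (1−a)S·πr² = emitted σ·4πr²·T⁴, so T⁴ = (1−a)S/(4σ).
T⁴ = 0.670·2.456×10⁵/(4·5.67×10⁻⁸) = 7.255×10¹¹ K⁴.

T ≈ 923 K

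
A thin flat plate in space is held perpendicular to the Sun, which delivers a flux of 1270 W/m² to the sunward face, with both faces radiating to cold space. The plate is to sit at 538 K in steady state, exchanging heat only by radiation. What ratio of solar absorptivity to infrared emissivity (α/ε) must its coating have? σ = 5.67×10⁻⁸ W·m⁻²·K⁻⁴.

α/ε ≈ 7.48

Balance: αS·A = εσ·2A·T⁴ ⇒ α/ε = 2σT⁴/S.
α/ε = 2·5.67×10⁻⁸·(538)⁴/1270 = 2·5.67×10⁻⁸·8.378×10¹⁰/1270.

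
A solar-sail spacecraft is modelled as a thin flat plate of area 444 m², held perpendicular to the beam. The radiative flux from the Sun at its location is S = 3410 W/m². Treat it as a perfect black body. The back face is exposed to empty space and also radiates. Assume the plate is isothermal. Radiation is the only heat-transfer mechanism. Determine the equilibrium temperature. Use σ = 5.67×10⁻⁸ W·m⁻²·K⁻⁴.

T ≈ 416 K

At equilibrium, absorbed power = emitted power.
Absorbing cross-section = A = 444.0 m²; emitting surface = 2A = 888.0 m² (ratio 2).
S·A_cross = εσ·A_surf·T⁴  ⇒  T⁴ = S/(2σ).
T⁴ = 1.00·3410/(2·5.67×10⁻⁸) = 3.007×10¹⁰ K⁴.
T = (3.007×10¹⁰)^(1/4).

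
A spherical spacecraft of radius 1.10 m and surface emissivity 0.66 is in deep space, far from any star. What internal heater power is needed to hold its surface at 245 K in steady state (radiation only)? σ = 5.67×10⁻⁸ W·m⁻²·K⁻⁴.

P ≈ 2050 W

P = εσ·4πr²·T⁴.
4πr² = 15.21 m²; T⁴ = 3.603×10⁹ K⁴.
P = 0.66·5.67×10⁻⁸·15.21·3.603×10⁹.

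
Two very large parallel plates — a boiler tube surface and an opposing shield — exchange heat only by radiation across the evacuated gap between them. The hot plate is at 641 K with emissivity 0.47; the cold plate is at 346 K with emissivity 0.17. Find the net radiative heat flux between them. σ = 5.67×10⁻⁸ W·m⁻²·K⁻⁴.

For two infinite grey parallel plates, q = σ(T₁⁴ − T₂⁴)/(1/ε₁ + 1/ε₂ − 1).
T₁⁴ − T₂⁴ = 1.688×10¹¹ − 1.433×10¹⁰ = 1.545×10¹¹ K⁴.
1/ε₁ + 1/ε₂ − 1 = 2.128 + 5.882 − 1 = 7.010.
q = 5.67×10⁻⁸ × 1.545×10¹¹ / 7.010.

q ≈ 1250 W/m²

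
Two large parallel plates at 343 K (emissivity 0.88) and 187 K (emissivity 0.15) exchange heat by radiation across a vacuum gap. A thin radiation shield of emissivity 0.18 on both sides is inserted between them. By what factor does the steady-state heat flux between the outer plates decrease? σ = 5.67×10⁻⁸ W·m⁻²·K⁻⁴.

Without shield: q₀ = σΔ(T⁴)/(1/ε₁+1/ε₂−1) with denominator 6.803.
With shield the two gaps are in series; the resistances add: (1/ε₁+1/ε_s−1)+(1/ε_s+1/ε₂−1) = 5.692+11.22 = 16.91.
Heat-flux ratio q₀/q = 16.91/6.803.

factor ≈ 2.49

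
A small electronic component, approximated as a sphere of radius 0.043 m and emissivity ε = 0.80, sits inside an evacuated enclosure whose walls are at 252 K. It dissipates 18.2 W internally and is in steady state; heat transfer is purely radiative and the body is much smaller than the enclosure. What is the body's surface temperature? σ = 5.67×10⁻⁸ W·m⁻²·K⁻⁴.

For a small grey body in a large enclosure, net radiated power = εσA(T⁴ − T_w⁴).
Steady state: P = εσA(T⁴ − T_w⁴) with A = 4πr² = 0.02324 m².
T⁴ = P/(εσA) + T_w⁴ = 18.2/(0.80·5.67×10⁻⁸·0.02324) + (252)⁴
    = 1.727×10¹⁰ + 4.033×10⁹ = 2.130×10¹⁰ K⁴.

T ≈ 382 K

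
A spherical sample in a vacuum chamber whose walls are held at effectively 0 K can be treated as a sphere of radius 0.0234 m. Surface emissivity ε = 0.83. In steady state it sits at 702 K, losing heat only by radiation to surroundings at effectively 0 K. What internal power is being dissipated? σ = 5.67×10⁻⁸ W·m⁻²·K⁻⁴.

Steady state: P = εσA T⁴.
A = 4πr² = 0.006881 m²; T⁴ = (702)⁴ = 2.429×10¹¹ K⁴.
P = 0.83 × 5.67×10⁻⁸ × 0.006881 × 2.429×10¹¹.

P ≈ 78.6 W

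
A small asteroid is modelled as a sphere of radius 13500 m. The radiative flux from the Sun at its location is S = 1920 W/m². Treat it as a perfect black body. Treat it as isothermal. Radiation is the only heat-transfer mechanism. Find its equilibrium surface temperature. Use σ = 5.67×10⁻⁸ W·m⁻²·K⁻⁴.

At equilibrium, absorbed power = emitted power.
Absorbing cross-section = πr² = 5.726×10⁸ m²; emitting surface = 4πr² = 2.290×10⁹ m² (ratio 4).
S·A_cross = εσ·A_surf·T⁴  ⇒  T⁴ = S/(4σ).
T⁴ = 1.00·1920/(4·5.67×10⁻⁸) = 8.466×10⁹ K⁴.
T = (8.466×10⁹)^(1/4).

T ≈ 303 K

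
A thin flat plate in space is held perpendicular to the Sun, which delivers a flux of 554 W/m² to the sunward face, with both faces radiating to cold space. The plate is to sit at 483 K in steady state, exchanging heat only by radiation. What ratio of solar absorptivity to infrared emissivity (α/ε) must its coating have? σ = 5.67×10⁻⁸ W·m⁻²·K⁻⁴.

Balance: αS·A = εσ·2A·T⁴ ⇒ α/ε = 2σT⁴/S.
α/ε = 2·5.67×10⁻⁸·(483)⁴/554 = 2·5.67×10⁻⁸·5.442×10¹⁰/554.

α/ε ≈ 11.1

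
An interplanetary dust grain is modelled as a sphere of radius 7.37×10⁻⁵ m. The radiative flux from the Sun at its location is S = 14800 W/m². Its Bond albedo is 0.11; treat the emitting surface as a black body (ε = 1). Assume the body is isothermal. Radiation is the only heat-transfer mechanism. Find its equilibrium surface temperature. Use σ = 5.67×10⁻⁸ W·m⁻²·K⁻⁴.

At equilibrium, absorbed power = emitted power.
Absorbing cross-section = πr² = 1.706×10⁻⁸ m²; emitting surface = 4πr² = 6.826×10⁻⁸ m² (ratio 4).
(1−a)S·A_cross = εσ·A_surf·T⁴  ⇒  T⁴ = (1−a)S/(4σ).
T⁴ = 0.890·14800/(4·5.67×10⁻⁸) = 5.808×10¹⁰ K⁴.
T = (5.808×10¹⁰)^(1/4).

T ≈ 491 K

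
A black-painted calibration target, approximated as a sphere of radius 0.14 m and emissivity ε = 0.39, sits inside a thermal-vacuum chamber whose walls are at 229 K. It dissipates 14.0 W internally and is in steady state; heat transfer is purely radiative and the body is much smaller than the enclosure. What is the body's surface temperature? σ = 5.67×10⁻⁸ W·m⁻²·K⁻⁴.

T ≈ 270 K

For a small grey body in a large enclosure, net radiated power = εσA(T⁴ − T_w⁴).
Steady state: P = εσA(T⁴ − T_w⁴) with A = 4πr² = 0.2463 m².
T⁴ = P/(εσA) + T_w⁴ = 14.0/(0.39·5.67×10⁻⁸·0.2463) + (229)⁴
    = 2.570×10⁹ + 2.750×10⁹ = 5.321×10⁹ K⁴.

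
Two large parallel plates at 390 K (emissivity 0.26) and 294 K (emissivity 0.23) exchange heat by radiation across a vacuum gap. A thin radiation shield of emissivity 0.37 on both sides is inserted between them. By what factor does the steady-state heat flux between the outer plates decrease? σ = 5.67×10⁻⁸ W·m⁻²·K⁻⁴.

Without shield: q₀ = σΔ(T⁴)/(1/ε₁+1/ε₂−1) with denominator 7.194.
With shield the two gaps are in series; the resistances add: (1/ε₁+1/ε_s−1)+(1/ε_s+1/ε₂−1) = 5.549+6.051 = 11.60.
Heat-flux ratio q₀/q = 11.60/7.194.

factor ≈ 1.61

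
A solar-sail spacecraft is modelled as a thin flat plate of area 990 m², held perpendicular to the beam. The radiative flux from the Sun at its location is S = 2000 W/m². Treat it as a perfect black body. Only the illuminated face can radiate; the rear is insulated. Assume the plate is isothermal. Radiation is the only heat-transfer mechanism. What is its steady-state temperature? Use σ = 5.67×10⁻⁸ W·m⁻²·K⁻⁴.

T ≈ 433 K

At equilibrium, absorbed power = emitted power.
Absorbing cross-section = A = 990.0 m²; emitting surface = A = 990.0 m² (ratio 1).
S·A_cross = εσ·A_surf·T⁴  ⇒  T⁴ = S/(1σ).
T⁴ = 1.00·2000/(1·5.67×10⁻⁸) = 3.527×10¹⁰ K⁴.
T = (3.527×10¹⁰)^(1/4).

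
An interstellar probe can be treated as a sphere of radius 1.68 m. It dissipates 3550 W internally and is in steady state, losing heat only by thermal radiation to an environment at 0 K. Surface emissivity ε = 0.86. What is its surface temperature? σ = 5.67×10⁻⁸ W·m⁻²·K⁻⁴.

Steady state: internal power = radiated power, P = εσA T⁴.
Radiating area A = 4πr² = 35.47 m².
T⁴ = P/(εσA) = 3550/(0.86·5.67×10⁻⁸·35.47) = 2.053×10⁹ K⁴.
T = (2.053×10⁹)^(1/4).

T ≈ 213 K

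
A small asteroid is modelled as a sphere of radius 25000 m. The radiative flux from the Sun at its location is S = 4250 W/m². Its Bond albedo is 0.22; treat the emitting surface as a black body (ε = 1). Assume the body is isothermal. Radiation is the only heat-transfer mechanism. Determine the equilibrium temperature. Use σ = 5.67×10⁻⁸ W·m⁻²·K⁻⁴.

At equilibrium, absorbed power = emitted power.
Absorbing cross-section = πr² = 1.963×10⁹ m²; emitting surface = 4πr² = 7.854×10⁹ m² (ratio 4).
(1−a)S·A_cross = εσ·A_surf·T⁴  ⇒  T⁴ = (1−a)S/(4σ).
T⁴ = 0.780·4250/(4·5.67×10⁻⁸) = 1.462×10¹⁰ K⁴.
T = (1.462×10¹⁰)^(1/4).

T ≈ 348 K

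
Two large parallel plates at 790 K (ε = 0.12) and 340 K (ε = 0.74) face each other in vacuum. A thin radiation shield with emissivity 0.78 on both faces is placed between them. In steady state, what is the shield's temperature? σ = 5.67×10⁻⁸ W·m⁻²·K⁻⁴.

In steady state the net flux on the hot side equals that on the cold side.
σ(T₁⁴−T_s⁴)/D₁ = σ(T_s⁴−T₂⁴)/D₂, with D₁ = 1/ε₁+1/ε_s−1 = 8.615, D₂ = 1/ε_s+1/ε₂−1 = 1.633.
Solve for T_s⁴: T_s⁴ = (D₂·T₁⁴ + D₁·T₂⁴)/(D₁+D₂) = 7.331×10¹⁰ K⁴.

T_s ≈ 520 K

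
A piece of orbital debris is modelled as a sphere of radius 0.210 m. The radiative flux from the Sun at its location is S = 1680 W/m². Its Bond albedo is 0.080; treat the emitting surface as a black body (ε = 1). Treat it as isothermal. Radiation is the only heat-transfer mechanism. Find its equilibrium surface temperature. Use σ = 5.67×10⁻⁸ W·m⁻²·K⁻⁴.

T ≈ 287 K

At equilibrium, absorbed power = emitted power.
Absorbing cross-section = πr² = 0.1385 m²; emitting surface = 4πr² = 0.5542 m² (ratio 4).
(1−a)S·A_cross = εσ·A_surf·T⁴  ⇒  T⁴ = (1−a)S/(4σ).
T⁴ = 0.920·1680/(4·5.67×10⁻⁸) = 6.815×10⁹ K⁴.
T = (6.815×10⁹)^(1/4).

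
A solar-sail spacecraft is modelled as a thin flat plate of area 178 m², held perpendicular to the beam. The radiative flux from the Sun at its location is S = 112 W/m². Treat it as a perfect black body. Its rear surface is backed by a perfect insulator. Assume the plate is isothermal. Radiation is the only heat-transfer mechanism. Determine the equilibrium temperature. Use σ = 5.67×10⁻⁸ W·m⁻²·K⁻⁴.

At equilibrium, absorbed power = emitted power.
Absorbing cross-section = A = 178.0 m²; emitting surface = A = 178.0 m² (ratio 1).
S·A_cross = εσ·A_surf·T⁴  ⇒  T⁴ = S/(1σ).
T⁴ = 1.00·112/(1·5.67×10⁻⁸) = 1.975×10⁹ K⁴.
T = (1.975×10⁹)^(1/4).

T ≈ 211 K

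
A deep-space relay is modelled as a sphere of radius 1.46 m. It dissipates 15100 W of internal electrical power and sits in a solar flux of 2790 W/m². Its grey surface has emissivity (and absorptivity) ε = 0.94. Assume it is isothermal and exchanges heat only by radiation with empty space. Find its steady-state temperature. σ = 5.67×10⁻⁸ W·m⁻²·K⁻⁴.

T ≈ 389 K

At steady state, absorbed solar power + internal power = radiated power.
Absorbed: α·S·A_cross = 0.94·2790·6.697 = 17560 W (cross-section πr²).
Total input = 17560 + 15100 = 32660 W.
Radiated: εσ·A_surf·T⁴ with A_surf = 4πr² = 26.79 m².
T⁴ = 32660/(0.94·5.67×10⁻⁸·26.79) = 2.288×10¹⁰ K⁴.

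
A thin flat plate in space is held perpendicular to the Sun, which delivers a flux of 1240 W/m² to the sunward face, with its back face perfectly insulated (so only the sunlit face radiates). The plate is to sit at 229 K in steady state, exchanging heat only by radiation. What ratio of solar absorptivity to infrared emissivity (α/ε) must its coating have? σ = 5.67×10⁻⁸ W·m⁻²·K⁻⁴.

Balance: αS·A = εσ·1A·T⁴ ⇒ α/ε = σT⁴/S.
α/ε = 5.67×10⁻⁸·(229)⁴/1240 = 5.67×10⁻⁸·2.750×10⁹/1240.

α/ε ≈ 0.126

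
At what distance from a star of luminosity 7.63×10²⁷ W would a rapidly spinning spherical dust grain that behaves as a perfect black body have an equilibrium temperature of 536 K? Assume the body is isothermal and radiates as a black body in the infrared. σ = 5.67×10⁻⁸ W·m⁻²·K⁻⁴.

d ≈ 1.80×10¹¹ m

For an isothermal black-emitting sphere, (1−a)S·πr² = σ·4πr²·T⁴ ⇒ S = 4σT⁴/(1−a).
S = 4·5.67×10⁻⁸·(536)⁴/1.00 = 18720 W/m².
Flux falls as S = L/(4πd²), so d = √(L/(4πS)) = √(7.63×10²⁷/(4π·18720)).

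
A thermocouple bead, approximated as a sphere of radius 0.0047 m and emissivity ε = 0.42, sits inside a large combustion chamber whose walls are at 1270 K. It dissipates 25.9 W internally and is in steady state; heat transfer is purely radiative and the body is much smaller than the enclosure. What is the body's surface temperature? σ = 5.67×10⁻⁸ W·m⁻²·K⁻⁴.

For a small grey body in a large enclosure, net radiated power = εσA(T⁴ − T_w⁴).
Steady state: P = εσA(T⁴ − T_w⁴) with A = 4πr² = 2.776×10⁻⁴ m².
T⁴ = P/(εσA) + T_w⁴ = 25.9/(0.42·5.67×10⁻⁸·2.776×10⁻⁴) + (1270)⁴
    = 3.918×10¹² + 2.601×10¹² = 6.519×10¹² K⁴.

T ≈ 1600 K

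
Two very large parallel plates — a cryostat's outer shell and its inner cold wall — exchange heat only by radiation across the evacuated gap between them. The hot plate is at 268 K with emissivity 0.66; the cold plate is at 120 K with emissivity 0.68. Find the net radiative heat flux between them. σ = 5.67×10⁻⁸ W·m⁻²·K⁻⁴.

q ≈ 141 W/m²

For two infinite grey parallel plates, q = σ(T₁⁴ − T₂⁴)/(1/ε₁ + 1/ε₂ − 1).
T₁⁴ − T₂⁴ = 5.159×10⁹ − 2.074×10⁸ = 4.951×10⁹ K⁴.
1/ε₁ + 1/ε₂ − 1 = 1.515 + 1.471 − 1 = 1.986.
q = 5.67×10⁻⁸ × 4.951×10⁹ / 1.986.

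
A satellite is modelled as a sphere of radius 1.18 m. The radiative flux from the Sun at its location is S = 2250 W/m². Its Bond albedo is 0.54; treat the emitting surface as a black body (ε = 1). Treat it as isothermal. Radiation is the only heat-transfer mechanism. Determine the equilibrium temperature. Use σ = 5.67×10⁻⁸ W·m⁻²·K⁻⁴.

T ≈ 260 K

At equilibrium, absorbed power = emitted power.
Absorbing cross-section = πr² = 4.374 m²; emitting surface = 4πr² = 17.50 m² (ratio 4).
(1−a)S·A_cross = εσ·A_surf·T⁴  ⇒  T⁴ = (1−a)S/(4σ).
T⁴ = 0.460·2250/(4·5.67×10⁻⁸) = 4.563×10⁹ K⁴.
T = (4.563×10⁹)^(1/4).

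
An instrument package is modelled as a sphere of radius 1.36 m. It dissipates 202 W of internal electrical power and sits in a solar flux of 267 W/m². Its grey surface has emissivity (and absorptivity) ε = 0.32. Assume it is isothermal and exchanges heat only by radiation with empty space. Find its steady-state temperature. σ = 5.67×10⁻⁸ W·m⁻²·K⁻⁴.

T ≈ 202 K

At steady state, absorbed solar power + internal power = radiated power.
Absorbed: α·S·A_cross = 0.32·267·5.811 = 496.5 W (cross-section πr²).
Total input = 496.5 + 202 = 698.5 W.
Radiated: εσ·A_surf·T⁴ with A_surf = 4πr² = 23.24 m².
T⁴ = 698.5/(0.32·5.67×10⁻⁸·23.24) = 1.656×10⁹ K⁴.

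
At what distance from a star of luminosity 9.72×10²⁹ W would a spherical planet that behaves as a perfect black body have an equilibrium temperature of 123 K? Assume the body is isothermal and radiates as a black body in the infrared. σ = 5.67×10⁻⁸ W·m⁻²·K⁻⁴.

For an isothermal black-emitting sphere, (1−a)S·πr² = σ·4πr²·T⁴ ⇒ S = 4σT⁴/(1−a).
S = 4·5.67×10⁻⁸·(123)⁴/1.00 = 51.91 W/m².
Flux falls as S = L/(4πd²), so d = √(L/(4πS)) = √(9.72×10²⁹/(4π·51.91)).

d ≈ 3.86×10¹³ m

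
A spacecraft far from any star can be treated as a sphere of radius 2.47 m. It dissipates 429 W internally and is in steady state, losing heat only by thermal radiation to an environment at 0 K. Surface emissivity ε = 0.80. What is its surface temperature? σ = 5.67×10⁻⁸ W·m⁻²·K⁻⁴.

Steady state: internal power = radiated power, P = εσA T⁴.
Radiating area A = 4πr² = 76.67 m².
T⁴ = P/(εσA) = 429/(0.80·5.67×10⁻⁸·76.67) = 1.234×10⁸ K⁴.
T = (1.234×10⁸)^(1/4).

T ≈ 105 K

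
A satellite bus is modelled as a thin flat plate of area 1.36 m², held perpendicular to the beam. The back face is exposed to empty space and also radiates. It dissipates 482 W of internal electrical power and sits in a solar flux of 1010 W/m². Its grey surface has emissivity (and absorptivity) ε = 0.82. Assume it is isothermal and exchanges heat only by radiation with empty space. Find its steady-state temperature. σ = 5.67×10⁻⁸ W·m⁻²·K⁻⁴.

T ≈ 336 K

At steady state, absorbed solar power + internal power = radiated power.
Absorbed: α·S·A_cross = 0.82·1010·1.360 = 1126 W (cross-section A).
Total input = 1126 + 482 = 1608 W.
Radiated: εσ·A_surf·T⁴ with A_surf = 2A = 2.720 m².
T⁴ = 1608/(0.82·5.67×10⁻⁸·2.720) = 1.272×10¹⁰ K⁴.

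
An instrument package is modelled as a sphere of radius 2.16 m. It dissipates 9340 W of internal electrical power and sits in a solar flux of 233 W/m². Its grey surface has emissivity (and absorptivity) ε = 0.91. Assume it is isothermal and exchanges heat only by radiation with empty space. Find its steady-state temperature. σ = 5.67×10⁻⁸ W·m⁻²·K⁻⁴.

At steady state, absorbed solar power + internal power = radiated power.
Absorbed: α·S·A_cross = 0.91·233·14.66 = 3108 W (cross-section πr²).
Total input = 3108 + 9340 = 12450 W.
Radiated: εσ·A_surf·T⁴ with A_surf = 4πr² = 58.63 m².
T⁴ = 12450/(0.91·5.67×10⁻⁸·58.63) = 4.115×10⁹ K⁴.

T ≈ 253 K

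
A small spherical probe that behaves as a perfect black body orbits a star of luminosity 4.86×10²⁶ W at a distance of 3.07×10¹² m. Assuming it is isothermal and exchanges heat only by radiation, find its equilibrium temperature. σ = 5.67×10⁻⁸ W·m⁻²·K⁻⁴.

First find the stellar flux at distance d: S = L/(4πd²) = 4.86×10²⁶/(4π·(3.07×10¹²)²) = 4.103 W/m².
For an isothermal sphere, absorbed (1−a)S·πr² = emitted σ·4πr²·T⁴, so T⁴ = (1−a)S/(4σ).
T⁴ = 1.00·4.103/(4·5.67×10⁻⁸) = 1.809×10⁷ K⁴.

T ≈ 65.2 K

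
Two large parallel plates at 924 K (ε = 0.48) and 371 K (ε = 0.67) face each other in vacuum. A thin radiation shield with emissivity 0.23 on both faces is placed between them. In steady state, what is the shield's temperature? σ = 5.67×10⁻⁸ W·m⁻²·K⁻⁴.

T_s ≈ 771 K

In steady state the net flux on the hot side equals that on the cold side.
σ(T₁⁴−T_s⁴)/D₁ = σ(T_s⁴−T₂⁴)/D₂, with D₁ = 1/ε₁+1/ε_s−1 = 5.431, D₂ = 1/ε_s+1/ε₂−1 = 4.840.
Solve for T_s⁴: T_s⁴ = (D₂·T₁⁴ + D₁·T₂⁴)/(D₁+D₂) = 3.535×10¹¹ K⁴.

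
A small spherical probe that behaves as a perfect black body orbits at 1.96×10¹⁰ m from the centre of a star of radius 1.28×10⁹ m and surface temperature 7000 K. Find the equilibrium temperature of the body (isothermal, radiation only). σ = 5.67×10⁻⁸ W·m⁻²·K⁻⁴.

The star's surface emits σT_*⁴; at distance d the flux is S = σT_*⁴(R_*/d)².
S = 5.67×10⁻⁸·(7000)⁴·(1.28×10⁹/1.96×10¹⁰)² = 5.806×10⁵ W/m².
For an isothermal sphere T⁴ = (1−a)S/(4σ) = 2.560×10¹² K⁴.

T ≈ 1260 K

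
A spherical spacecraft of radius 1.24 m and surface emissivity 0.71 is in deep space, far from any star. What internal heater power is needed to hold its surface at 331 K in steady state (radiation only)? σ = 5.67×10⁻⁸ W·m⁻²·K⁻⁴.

P ≈ 9340 W

P = εσ·4πr²·T⁴.
4πr² = 19.32 m²; T⁴ = 1.200×10¹⁰ K⁴.
P = 0.71·5.67×10⁻⁸·19.32·1.200×10¹⁰.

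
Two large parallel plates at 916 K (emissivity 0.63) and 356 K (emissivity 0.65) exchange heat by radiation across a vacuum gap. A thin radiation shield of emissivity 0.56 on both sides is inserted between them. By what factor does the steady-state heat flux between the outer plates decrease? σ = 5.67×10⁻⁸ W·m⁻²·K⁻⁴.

Without shield: q₀ = σΔ(T⁴)/(1/ε₁+1/ε₂−1) with denominator 2.126.
With shield the two gaps are in series; the resistances add: (1/ε₁+1/ε_s−1)+(1/ε_s+1/ε₂−1) = 2.373+2.324 = 4.697.
Heat-flux ratio q₀/q = 4.697/2.126.

factor ≈ 2.21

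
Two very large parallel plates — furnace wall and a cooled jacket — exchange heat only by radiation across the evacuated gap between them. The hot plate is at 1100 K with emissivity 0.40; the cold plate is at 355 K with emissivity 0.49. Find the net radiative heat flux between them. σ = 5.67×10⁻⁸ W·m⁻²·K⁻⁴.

For two infinite grey parallel plates, q = σ(T₁⁴ − T₂⁴)/(1/ε₁ + 1/ε₂ − 1).
T₁⁴ − T₂⁴ = 1.464×10¹² − 1.588×10¹⁰ = 1.448×10¹² K⁴.
1/ε₁ + 1/ε₂ − 1 = 2.500 + 2.041 − 1 = 3.541.
q = 5.67×10⁻⁸ × 1.448×10¹² / 3.541.

q ≈ 23200 W/m²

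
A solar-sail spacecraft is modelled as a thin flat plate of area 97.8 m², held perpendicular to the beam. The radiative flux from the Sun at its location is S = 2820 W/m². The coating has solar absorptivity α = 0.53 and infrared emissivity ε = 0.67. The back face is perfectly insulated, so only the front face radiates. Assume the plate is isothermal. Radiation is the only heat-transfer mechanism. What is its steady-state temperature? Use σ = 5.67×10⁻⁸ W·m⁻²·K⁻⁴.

At equilibrium, absorbed power = emitted power.
Absorbing cross-section = A = 97.80 m²; emitting surface = A = 97.80 m² (ratio 1).
αS·A_cross = εσ·A_surf·T⁴  ⇒  T⁴ = αS/(ε·1σ).
T⁴ = 0.530·2820/(0.67·1·5.67×10⁻⁸) = 3.934×10¹⁰ K⁴.
T = (3.934×10¹⁰)^(1/4).

T ≈ 445 K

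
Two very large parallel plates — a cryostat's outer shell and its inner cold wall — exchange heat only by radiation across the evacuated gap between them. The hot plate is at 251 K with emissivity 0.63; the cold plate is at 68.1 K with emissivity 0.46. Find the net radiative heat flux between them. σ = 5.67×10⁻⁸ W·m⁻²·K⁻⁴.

For two infinite grey parallel plates, q = σ(T₁⁴ − T₂⁴)/(1/ε₁ + 1/ε₂ − 1).
T₁⁴ − T₂⁴ = 3.969×10⁹ − 2.151×10⁷ = 3.948×10⁹ K⁴.
1/ε₁ + 1/ε₂ − 1 = 1.587 + 2.174 − 1 = 2.761.
q = 5.67×10⁻⁸ × 3.948×10⁹ / 2.761.

q ≈ 81.1 W/m²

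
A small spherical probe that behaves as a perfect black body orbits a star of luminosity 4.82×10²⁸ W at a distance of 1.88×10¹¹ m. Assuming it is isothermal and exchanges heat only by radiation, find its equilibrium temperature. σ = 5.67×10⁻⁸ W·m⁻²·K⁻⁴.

First find the stellar flux at distance d: S = L/(4πd²) = 4.82×10²⁸/(4π·(1.88×10¹¹)²) = 1.085×10⁵ W/m².
For an isothermal sphere, absorbed (1−a)S·πr² = emitted σ·4πr²·T⁴, so T⁴ = (1−a)S/(4σ).
T⁴ = 1.00·1.085×10⁵/(4·5.67×10⁻⁸) = 4.785×10¹¹ K⁴.

T ≈ 832 K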